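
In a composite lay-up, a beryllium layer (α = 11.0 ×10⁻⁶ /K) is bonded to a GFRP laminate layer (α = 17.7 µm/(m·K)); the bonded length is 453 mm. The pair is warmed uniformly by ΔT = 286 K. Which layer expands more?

α(beryllium) = 11.0×10⁻⁶/K vs α(GFRP laminate) = 17.7×10⁻⁶/K.
Higher α expands more for the same ΔT: GFRP laminate.

GFRP laminate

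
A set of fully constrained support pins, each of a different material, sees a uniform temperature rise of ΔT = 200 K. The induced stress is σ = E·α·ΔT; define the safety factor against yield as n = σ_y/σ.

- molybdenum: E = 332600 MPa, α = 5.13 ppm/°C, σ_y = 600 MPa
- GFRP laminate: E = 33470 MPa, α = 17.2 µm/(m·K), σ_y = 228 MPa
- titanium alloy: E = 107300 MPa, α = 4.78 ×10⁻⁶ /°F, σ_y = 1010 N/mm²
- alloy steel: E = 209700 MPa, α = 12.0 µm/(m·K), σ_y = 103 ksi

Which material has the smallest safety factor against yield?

In consistent units (E in GPa, α in ×10⁻⁶/K, σ_y in MPa):
  molybdenum: E = 332.6, α = 5.13, σ_y = 600.0 → σ = 341 MPa, n = 1.76
  GFRP laminate: E = 33.47, α = 17.2, σ_y = 228.0 → σ = 115 MPa, n = 1.98
  titanium alloy: E = 107.3, α = 8.60, σ_y = 1010 → σ = 185 MPa, n = 5.47
  alloy steel: E = 209.7, α = 12.0, σ_y = 710.2 → σ = 503 MPa, n = 1.41
Smallest n: alloy steel with n = 1.41.

alloy steel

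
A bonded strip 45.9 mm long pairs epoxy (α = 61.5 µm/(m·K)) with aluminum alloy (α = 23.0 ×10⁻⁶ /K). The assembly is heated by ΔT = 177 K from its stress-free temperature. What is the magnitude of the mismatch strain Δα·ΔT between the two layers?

Δα = |61.5 − 23.0|×10⁻⁶/K = 38.5×10⁻⁶/K.
Mismatch strain = Δα·ΔT = 38.5×10⁻⁶ × 177.0 = 6.81×10⁻³.

6.81×10⁻³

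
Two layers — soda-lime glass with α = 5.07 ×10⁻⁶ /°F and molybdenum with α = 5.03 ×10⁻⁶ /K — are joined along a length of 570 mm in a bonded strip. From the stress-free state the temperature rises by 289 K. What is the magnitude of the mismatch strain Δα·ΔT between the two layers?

soda-lime glass: α = 5.07×10⁻⁶/°F × 9/5 = 9.13×10⁻⁶/K.
Δα = |9.13 − 5.03|×10⁻⁶/K = 4.10×10⁻⁶/K.
Mismatch strain = Δα·ΔT = 4.10×10⁻⁶ × 289.0 = 1.18×10⁻³.

1.18×10⁻³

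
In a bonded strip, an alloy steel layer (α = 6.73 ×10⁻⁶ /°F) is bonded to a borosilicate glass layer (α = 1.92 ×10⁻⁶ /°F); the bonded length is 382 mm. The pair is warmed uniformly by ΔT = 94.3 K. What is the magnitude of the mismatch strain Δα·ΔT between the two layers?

8.16×10⁻⁴

alloy steel: α = 6.73×10⁻⁶/°F × 9/5 = 12.1×10⁻⁶/K.
borosilicate glass: α = 1.92×10⁻⁶/°F × 9/5 = 3.46×10⁻⁶/K.
Δα = |12.1 − 3.46|×10⁻⁶/K = 8.66×10⁻⁶/K.
Mismatch strain = Δα·ΔT = 8.66×10⁻⁶ × 94.3 = 8.16×10⁻⁴.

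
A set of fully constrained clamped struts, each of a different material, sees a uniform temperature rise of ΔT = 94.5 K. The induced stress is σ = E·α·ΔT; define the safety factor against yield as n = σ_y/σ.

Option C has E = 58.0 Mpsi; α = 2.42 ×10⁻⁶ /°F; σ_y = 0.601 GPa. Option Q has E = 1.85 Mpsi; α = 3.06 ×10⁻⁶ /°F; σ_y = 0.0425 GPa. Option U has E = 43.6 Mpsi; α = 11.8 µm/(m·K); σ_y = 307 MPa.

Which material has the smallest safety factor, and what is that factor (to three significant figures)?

Converting E to GPa, α to ×10⁻⁶/K, σ_y to MPa, then σ and n for each:
  option C: E = 399.9, α = 4.36, σ_y = 601.0 → σ = 165 MPa, n = 3.65
  option Q: E = 12.76, α = 5.51, σ_y = 42.50 → σ = 6.64 MPa, n = 6.40
  option U: E = 300.6, α = 11.8, σ_y = 307.0 → σ = 335 MPa, n = 0.916
Smallest n: option U with n = 0.916.

option U, n = 0.916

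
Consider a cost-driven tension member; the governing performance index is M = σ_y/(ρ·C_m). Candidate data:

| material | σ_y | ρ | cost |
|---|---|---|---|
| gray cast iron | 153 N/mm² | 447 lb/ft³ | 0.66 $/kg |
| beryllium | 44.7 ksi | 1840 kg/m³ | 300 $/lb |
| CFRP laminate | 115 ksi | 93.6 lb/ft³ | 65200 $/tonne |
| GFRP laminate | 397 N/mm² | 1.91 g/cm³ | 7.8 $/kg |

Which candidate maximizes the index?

gray cast iron

In SI units:
  gray cast iron: σ_y = 153.0 MPa, ρ = 7160 kg/m³, cost = 0.6600 $/kg
  beryllium: σ_y = 308.2 MPa, ρ = 1840 kg/m³, cost = 661.4 $/kg
  CFRP laminate: σ_y = 792.9 MPa, ρ = 1499 kg/m³, cost = 65.20 $/kg
  GFRP laminate: σ_y = 397.0 MPa, ρ = 1910 kg/m³, cost = 7.800 $/kg
  gray cast iron: M = 32.4 kN·m per $
  GFRP laminate: M = 26.6 kN·m per $
  CFRP laminate: M = 8.11 kN·m per $
  beryllium: M = 0.253 kN·m per $
Gray cast iron ranks first.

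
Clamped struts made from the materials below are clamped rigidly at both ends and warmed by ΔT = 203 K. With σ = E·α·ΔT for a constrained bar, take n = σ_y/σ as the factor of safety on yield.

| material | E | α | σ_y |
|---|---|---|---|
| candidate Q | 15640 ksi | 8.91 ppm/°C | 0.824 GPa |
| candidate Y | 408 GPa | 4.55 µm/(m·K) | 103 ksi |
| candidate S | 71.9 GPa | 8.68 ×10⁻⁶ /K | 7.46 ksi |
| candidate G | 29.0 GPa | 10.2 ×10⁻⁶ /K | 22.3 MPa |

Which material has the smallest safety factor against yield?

Per material, after unit conversion:
  candidate Q: E = 107.8, α = 8.91, σ_y = 824.0 → σ = 195 MPa, n = 4.22
  candidate Y: E = 408.0, α = 4.55, σ_y = 710.2 → σ = 377 MPa, n = 1.88
  candidate S: E = 71.90, α = 8.68, σ_y = 51.43 → σ = 127 MPa, n = 0.406
  candidate G: E = 29.00, α = 10.2, σ_y = 22.30 → σ = 60.0 MPa, n = 0.371
Candidate G has the lowest safety factor, n = 0.371.

candidate G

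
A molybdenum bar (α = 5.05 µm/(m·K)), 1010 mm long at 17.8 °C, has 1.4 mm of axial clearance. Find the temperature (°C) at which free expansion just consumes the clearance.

α·L₀·ΔT = 1.4 mm ⇒ ΔT = 1.4 / (5.05×10⁻⁶ × 1010.0) = 274.5 K.
T = 17.8 + 274.5 = 292.3 °C.

292 °C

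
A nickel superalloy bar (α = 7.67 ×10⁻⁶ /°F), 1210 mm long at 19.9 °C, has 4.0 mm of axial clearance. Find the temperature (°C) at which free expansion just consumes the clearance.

259 °C

α = 7.67×10⁻⁶/°F × 9/5 = 13.8×10⁻⁶/K.
α·L₀·ΔT = 4.0 mm ⇒ ΔT = 4.0 / (13.8×10⁻⁶ × 1210.0) = 239.4 K.
T = 19.9 + 239.4 = 259.3 °C.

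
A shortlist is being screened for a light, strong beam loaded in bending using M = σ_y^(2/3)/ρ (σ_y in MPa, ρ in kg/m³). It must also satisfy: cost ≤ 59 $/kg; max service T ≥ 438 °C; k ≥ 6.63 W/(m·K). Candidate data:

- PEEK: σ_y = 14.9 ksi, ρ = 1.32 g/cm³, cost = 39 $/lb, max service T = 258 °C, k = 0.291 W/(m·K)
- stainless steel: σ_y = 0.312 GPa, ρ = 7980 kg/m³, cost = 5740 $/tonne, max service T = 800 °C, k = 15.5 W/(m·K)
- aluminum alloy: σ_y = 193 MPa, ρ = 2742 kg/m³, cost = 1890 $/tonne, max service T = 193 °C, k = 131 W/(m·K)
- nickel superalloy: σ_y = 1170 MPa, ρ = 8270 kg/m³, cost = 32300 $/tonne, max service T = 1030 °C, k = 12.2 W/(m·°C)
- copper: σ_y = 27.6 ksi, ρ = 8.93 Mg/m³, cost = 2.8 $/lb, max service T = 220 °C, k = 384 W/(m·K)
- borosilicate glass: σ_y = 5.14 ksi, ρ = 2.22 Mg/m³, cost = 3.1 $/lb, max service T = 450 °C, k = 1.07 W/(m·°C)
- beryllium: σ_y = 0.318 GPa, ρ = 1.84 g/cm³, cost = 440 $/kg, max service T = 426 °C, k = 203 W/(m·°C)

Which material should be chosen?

nickel superalloy

Screen on constraints: cost ≤ 59 $/kg; max service T ≥ 438 °C; k ≥ 6.63 W/(m·K). Survivors: stainless steel, nickel superalloy.
Putting every candidate on a common basis:
  stainless steel: σ_y = 312.0 MPa, ρ = 7980 kg/m³
  nickel superalloy: σ_y = 1170 MPa, ρ = 8270 kg/m³
  nickel superalloy: M = 13.4×10⁻³
  stainless steel: M = 5.76×10⁻³
Nickel superalloy has the largest M.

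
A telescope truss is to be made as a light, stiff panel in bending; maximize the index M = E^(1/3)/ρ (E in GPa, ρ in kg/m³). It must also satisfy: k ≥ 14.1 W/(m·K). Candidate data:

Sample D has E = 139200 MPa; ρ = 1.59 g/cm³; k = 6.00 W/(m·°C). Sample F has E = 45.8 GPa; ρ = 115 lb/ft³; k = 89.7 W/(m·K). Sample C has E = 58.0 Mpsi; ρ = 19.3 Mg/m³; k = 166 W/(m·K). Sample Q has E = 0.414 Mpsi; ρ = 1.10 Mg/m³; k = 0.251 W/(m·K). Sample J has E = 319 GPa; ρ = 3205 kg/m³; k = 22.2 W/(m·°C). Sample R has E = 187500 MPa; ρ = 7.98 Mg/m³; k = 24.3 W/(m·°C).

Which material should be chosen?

sample J

Screen on constraints: k ≥ 14.1 W/(m·K). Survivors: sample F, sample C, sample J, sample R.
Convert each candidate to consistent units, then evaluate M:
  sample F: E = 45.80 GPa, ρ = 1842 kg/m³
  sample C: E = 399.9 GPa, ρ = 19300 kg/m³
  sample J: E = 319.0 GPa, ρ = 3205 kg/m³
  sample R: E = 187.5 GPa, ρ = 7980 kg/m³
  sample J: M = 2.13×10⁻³
  sample F: M = 1.94×10⁻³
  sample R: M = 0.717×10⁻³
  sample C: M = 0.382×10⁻³
Sample J has the largest M.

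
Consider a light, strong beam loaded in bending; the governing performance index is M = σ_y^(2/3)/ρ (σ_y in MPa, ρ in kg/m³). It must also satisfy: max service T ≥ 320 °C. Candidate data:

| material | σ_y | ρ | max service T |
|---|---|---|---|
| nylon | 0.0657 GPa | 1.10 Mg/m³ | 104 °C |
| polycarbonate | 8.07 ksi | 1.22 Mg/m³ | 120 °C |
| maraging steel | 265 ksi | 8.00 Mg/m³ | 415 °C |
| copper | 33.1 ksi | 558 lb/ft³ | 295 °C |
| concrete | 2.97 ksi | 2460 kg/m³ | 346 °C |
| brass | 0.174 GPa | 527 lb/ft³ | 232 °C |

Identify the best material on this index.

maraging steel

Screen on constraints: max service T ≥ 320 °C. Survivors: maraging steel, concrete.
In SI units:
  maraging steel: σ_y = 1827 MPa, ρ = 8000 kg/m³
  concrete: σ_y = 20.48 MPa, ρ = 2460 kg/m³
  maraging steel: M = 18.7×10⁻³
  concrete: M = 3.04×10⁻³
Highest index: maraging steel.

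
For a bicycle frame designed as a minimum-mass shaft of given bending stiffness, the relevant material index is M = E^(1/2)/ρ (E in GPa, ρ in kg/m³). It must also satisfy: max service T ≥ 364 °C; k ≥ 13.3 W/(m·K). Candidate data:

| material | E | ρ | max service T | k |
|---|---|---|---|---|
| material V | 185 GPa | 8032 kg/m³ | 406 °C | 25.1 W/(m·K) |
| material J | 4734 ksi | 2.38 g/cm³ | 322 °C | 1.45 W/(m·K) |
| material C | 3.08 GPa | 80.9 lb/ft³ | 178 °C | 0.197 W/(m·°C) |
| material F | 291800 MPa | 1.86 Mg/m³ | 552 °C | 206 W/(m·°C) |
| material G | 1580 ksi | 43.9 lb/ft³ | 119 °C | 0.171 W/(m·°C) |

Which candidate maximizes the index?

material F

Screen on constraints: max service T ≥ 364 °C; k ≥ 13.3 W/(m·K). Survivors: material V, material F.
Convert each candidate to consistent units, then evaluate M:
  material V: E = 185.0 GPa, ρ = 8032 kg/m³
  material F: E = 291.8 GPa, ρ = 1860 kg/m³
  material F: M = 9.18×10⁻³
  material V: M = 1.69×10⁻³
The maximum is for material F.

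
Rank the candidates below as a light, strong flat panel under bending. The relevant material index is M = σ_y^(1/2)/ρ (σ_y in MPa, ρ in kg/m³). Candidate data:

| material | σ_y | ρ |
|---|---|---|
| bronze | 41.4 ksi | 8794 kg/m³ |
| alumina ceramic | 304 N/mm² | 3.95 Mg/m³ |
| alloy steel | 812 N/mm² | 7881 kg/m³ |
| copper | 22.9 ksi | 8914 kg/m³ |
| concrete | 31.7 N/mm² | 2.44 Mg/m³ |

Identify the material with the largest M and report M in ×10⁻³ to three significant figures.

Convert each candidate to consistent units, then evaluate M:
  bronze: σ_y = 285.4 MPa, ρ = 8794 kg/m³
  alumina ceramic: σ_y = 304.0 MPa, ρ = 3950 kg/m³
  alloy steel: σ_y = 812.0 MPa, ρ = 7881 kg/m³
  copper: σ_y = 157.9 MPa, ρ = 8914 kg/m³
  concrete: σ_y = 31.70 MPa, ρ = 2440 kg/m³
  alumina ceramic: M = 4.41×10⁻³
  alloy steel: M = 3.62×10⁻³
  concrete: M = 2.31×10⁻³
  bronze: M = 1.92×10⁻³
  copper: M = 1.41×10⁻³
Alumina ceramic has the largest M.

alumina ceramic, M = 4.41×10⁻³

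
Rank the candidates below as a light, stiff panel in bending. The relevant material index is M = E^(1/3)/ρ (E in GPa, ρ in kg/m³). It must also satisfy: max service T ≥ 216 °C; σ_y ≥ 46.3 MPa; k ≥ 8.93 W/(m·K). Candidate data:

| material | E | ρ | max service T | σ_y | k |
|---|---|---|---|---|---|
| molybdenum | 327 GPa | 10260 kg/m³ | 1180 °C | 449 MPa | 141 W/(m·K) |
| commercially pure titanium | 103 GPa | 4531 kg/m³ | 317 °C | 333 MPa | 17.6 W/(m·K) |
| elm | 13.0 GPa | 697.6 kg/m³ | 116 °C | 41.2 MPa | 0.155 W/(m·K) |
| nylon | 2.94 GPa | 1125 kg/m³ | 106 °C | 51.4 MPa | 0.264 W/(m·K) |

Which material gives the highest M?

commercially pure titanium

Screen on constraints: max service T ≥ 216 °C; σ_y ≥ 46.3 MPa; k ≥ 8.93 W/(m·K). Survivors: molybdenum, commercially pure titanium.
Computing M directly (units already consistent):
  commercially pure titanium: M = 1.03×10⁻³
  molybdenum: M = 0.671×10⁻³
Commercially pure titanium ranks first.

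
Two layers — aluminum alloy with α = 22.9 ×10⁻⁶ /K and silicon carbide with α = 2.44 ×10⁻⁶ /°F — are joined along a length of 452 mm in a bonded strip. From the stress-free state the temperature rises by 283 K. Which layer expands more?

aluminum alloy

silicon carbide: α = 2.44×10⁻⁶/°F × 9/5 = 4.39×10⁻⁶/K.
α(aluminum alloy) = 22.9×10⁻⁶/K vs α(silicon carbide) = 4.39×10⁻⁶/K.
Higher α expands more for the same ΔT: aluminum alloy.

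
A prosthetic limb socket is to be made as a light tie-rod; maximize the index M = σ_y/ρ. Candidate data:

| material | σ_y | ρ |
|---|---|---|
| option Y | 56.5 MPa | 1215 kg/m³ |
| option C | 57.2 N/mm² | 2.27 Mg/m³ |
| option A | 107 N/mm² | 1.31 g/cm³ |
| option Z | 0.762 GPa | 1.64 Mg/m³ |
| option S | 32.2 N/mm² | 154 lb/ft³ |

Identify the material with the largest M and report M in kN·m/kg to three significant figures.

option Z, M = 465 kN·m/kg

After converting to SI:
  option Y: σ_y = 56.50 MPa, ρ = 1215 kg/m³
  option C: σ_y = 57.20 MPa, ρ = 2270 kg/m³
  option A: σ_y = 107.0 MPa, ρ = 1310 kg/m³
  option Z: σ_y = 762.0 MPa, ρ = 1640 kg/m³
  option S: σ_y = 32.20 MPa, ρ = 2467 kg/m³
  option Z: M = 465 kN·m/kg
  option A: M = 81.7 kN·m/kg
  option Y: M = 46.5 kN·m/kg
  option C: M = 25.2 kN·m/kg
  option S: M = 13.1 kN·m/kg
The maximum is for option Z.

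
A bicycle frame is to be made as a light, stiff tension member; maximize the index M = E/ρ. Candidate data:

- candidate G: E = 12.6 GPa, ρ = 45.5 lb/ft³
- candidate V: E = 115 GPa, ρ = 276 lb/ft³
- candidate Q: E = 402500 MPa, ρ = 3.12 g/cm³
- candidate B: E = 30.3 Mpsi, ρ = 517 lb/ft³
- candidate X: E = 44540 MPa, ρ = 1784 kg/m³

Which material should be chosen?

In SI units:
  candidate G: E = 12.60 GPa, ρ = 728.8 kg/m³
  candidate V: E = 115.0 GPa, ρ = 4421 kg/m³
  candidate Q: E = 402.5 GPa, ρ = 3120 kg/m³
  candidate B: E = 208.9 GPa, ρ = 8282 kg/m³
  candidate X: E = 44.54 GPa, ρ = 1784 kg/m³
  candidate Q: M = 129 MN·m/kg
  candidate V: M = 26.0 MN·m/kg
  candidate B: M = 25.2 MN·m/kg
  candidate X: M = 25.0 MN·m/kg
  candidate G: M = 17.3 MN·m/kg
Candidate Q has the largest M.

candidate Q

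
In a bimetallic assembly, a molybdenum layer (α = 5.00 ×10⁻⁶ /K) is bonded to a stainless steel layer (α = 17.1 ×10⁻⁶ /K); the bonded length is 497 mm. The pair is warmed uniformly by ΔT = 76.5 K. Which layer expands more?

α(molybdenum) = 5.00×10⁻⁶/K vs α(stainless steel) = 17.1×10⁻⁶/K.
Higher α expands more for the same ΔT: stainless steel.

stainless steel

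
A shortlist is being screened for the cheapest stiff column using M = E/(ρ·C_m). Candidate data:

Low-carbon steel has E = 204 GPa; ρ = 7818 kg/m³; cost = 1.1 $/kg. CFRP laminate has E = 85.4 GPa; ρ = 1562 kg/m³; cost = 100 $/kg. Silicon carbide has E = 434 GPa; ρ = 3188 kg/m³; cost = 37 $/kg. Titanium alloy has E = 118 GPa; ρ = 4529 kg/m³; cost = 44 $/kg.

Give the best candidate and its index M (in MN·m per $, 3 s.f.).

Evaluate M for each candidate:
  low-carbon steel: M = 23.7 MN·m per $
  silicon carbide: M = 3.68 MN·m per $
  titanium alloy: M = 0.592 MN·m per $
  CFRP laminate: M = 0.547 MN·m per $
Highest index: low-carbon steel.

low-carbon steel, M = 23.7 MN·m per $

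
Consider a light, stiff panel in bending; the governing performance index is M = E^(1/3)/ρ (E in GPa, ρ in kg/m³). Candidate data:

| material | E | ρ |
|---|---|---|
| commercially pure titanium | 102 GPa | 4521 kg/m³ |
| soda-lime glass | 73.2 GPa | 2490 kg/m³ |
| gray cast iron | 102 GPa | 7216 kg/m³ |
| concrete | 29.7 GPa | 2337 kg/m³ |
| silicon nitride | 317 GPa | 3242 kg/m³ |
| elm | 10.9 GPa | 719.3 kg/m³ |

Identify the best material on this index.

Per-candidate index values:
  elm: M = 3.08×10⁻³
  silicon nitride: M = 2.10×10⁻³
  soda-lime glass: M = 1.68×10⁻³
  concrete: M = 1.33×10⁻³
  commercially pure titanium: M = 1.03×10⁻³
  gray cast iron: M = 0.647×10⁻³
Elm ranks first.

elm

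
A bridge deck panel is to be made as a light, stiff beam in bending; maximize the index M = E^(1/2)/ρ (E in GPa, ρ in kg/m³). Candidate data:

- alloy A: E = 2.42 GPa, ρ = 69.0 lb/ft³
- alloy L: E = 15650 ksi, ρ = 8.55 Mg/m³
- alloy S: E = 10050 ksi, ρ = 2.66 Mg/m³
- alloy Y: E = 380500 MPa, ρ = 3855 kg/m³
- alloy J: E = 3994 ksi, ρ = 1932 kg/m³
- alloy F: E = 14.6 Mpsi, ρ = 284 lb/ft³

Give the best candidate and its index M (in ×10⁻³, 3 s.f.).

After converting to SI:
  alloy A: E = 2.420 GPa, ρ = 1105 kg/m³
  alloy L: E = 107.9 GPa, ρ = 8550 kg/m³
  alloy S: E = 69.29 GPa, ρ = 2660 kg/m³
  alloy Y: E = 380.5 GPa, ρ = 3855 kg/m³
  alloy J: E = 27.54 GPa, ρ = 1932 kg/m³
  alloy F: E = 100.7 GPa, ρ = 4549 kg/m³
  alloy Y: M = 5.06×10⁻³
  alloy S: M = 3.13×10⁻³
  alloy J: M = 2.72×10⁻³
  alloy F: M = 2.21×10⁻³
  alloy A: M = 1.41×10⁻³
  alloy L: M = 1.21×10⁻³
Highest index: alloy Y.

alloy Y, M = 5.06×10⁻³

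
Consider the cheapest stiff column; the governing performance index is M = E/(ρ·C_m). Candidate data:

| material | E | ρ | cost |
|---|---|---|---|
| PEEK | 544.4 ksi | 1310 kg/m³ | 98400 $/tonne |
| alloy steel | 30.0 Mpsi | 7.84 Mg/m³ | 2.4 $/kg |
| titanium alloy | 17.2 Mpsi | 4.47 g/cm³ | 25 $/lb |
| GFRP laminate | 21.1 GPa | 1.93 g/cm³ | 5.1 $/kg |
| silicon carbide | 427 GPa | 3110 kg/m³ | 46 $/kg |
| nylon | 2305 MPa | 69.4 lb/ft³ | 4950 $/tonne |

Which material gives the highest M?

Putting every candidate on a common basis:
  PEEK: E = 3.754 GPa, ρ = 1310 kg/m³, cost = 98.40 $/kg
  alloy steel: E = 206.8 GPa, ρ = 7840 kg/m³, cost = 2.400 $/kg
  titanium alloy: E = 118.6 GPa, ρ = 4470 kg/m³, cost = 55.11 $/kg
  GFRP laminate: E = 21.10 GPa, ρ = 1930 kg/m³, cost = 5.100 $/kg
  silicon carbide: E = 427.0 GPa, ρ = 3110 kg/m³, cost = 46.00 $/kg
  nylon: E = 2.305 GPa, ρ = 1112 kg/m³, cost = 4.950 $/kg
  alloy steel: M = 11.0 MN·m per $
  silicon carbide: M = 2.98 MN·m per $
  GFRP laminate: M = 2.14 MN·m per $
  titanium alloy: M = 0.481 MN·m per $
  nylon: M = 0.419 MN·m per $
  PEEK: M = 0.0291 MN·m per $
Alloy steel ranks first.

alloy steel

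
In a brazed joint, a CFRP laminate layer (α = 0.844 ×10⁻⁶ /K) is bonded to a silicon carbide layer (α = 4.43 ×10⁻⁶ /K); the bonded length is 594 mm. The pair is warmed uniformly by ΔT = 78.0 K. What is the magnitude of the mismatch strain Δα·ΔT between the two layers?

Δα = |0.844 − 4.43|×10⁻⁶/K = 3.59×10⁻⁶/K.
Mismatch strain = Δα·ΔT = 3.59×10⁻⁶ × 78.0 = 2.80×10⁻⁴.

2.80×10⁻⁴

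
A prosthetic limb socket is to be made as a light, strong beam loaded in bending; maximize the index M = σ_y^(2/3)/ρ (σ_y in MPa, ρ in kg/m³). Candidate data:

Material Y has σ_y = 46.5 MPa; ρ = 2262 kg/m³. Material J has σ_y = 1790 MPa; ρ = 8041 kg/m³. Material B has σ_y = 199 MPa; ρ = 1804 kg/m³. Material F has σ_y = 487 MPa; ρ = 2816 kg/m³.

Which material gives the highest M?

Evaluate M for each candidate:
  material F: M = 22.0×10⁻³
  material B: M = 18.9×10⁻³
  material J: M = 18.3×10⁻³
  material Y: M = 5.72×10⁻³
The maximum is for material F.

material F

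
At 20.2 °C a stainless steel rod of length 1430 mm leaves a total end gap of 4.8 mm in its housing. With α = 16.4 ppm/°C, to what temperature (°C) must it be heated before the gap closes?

α·L₀·ΔT = 4.8 mm ⇒ ΔT = 4.8 / (16.4×10⁻⁶ × 1430.0) = 204.7 K.
T = 20.2 + 204.7 = 224.9 °C.

225 °C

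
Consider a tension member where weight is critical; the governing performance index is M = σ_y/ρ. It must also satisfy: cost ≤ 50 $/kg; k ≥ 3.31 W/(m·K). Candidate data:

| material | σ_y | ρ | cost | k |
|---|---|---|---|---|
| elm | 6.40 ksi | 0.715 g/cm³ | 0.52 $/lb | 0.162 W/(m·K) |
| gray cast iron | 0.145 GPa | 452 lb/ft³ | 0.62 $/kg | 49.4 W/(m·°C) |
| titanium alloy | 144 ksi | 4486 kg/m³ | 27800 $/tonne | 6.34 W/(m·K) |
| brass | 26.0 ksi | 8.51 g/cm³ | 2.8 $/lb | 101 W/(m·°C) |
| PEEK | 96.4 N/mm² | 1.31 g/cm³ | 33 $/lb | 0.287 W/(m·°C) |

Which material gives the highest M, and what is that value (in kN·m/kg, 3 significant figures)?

titanium alloy, M = 221 kN·m/kg

Screen on constraints: cost ≤ 50 $/kg; k ≥ 3.31 W/(m·K). Survivors: gray cast iron, titanium alloy, brass.
Convert each candidate to consistent units, then evaluate M:
  gray cast iron: σ_y = 145.0 MPa, ρ = 7240 kg/m³
  titanium alloy: σ_y = 992.8 MPa, ρ = 4486 kg/m³
  brass: σ_y = 179.3 MPa, ρ = 8510 kg/m³
  titanium alloy: M = 221 kN·m/kg
  brass: M = 21.1 kN·m/kg
  gray cast iron: M = 20.0 kN·m/kg
The maximum is for titanium alloy.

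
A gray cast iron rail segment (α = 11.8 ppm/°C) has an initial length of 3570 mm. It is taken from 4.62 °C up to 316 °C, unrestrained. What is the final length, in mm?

3583.1 mm

ΔT = 316 − 4.62 = 311.4 K.
ΔL = α·L₀·ΔT = 11.8×10⁻⁶ × 3570 mm × 311.4 K = 13.1 mm.
L = L₀ + ΔL = 3570 + 13.1 = 3583.1 mm.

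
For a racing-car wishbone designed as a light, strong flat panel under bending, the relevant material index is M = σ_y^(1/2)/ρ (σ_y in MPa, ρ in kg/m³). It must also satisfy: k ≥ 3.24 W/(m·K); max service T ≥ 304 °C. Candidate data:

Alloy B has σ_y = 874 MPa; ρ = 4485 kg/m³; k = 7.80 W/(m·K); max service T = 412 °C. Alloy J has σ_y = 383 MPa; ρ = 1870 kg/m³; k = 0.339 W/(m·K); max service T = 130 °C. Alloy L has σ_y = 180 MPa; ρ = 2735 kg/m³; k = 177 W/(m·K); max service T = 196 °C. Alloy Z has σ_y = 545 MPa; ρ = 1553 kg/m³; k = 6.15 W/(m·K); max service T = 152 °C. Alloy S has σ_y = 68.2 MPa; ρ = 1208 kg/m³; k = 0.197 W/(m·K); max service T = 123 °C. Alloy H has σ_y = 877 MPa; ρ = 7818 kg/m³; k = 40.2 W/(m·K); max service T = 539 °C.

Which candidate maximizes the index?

Screen on constraints: k ≥ 3.24 W/(m·K); max service T ≥ 304 °C. Survivors: alloy B, alloy H.
Per-candidate index values:
  alloy B: M = 6.59×10⁻³
  alloy H: M = 3.79×10⁻³
Highest index: alloy B.

alloy B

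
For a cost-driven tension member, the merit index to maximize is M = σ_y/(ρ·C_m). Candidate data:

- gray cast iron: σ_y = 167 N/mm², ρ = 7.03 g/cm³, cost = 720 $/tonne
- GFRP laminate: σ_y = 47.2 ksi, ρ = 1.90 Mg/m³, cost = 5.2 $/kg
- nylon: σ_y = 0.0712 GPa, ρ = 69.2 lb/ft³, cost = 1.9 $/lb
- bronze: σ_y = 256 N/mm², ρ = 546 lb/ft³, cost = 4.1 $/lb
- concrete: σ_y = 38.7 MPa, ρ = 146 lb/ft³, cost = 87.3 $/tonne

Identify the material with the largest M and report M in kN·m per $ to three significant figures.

concrete, M = 190 kN·m per $

After converting to SI:
  gray cast iron: σ_y = 167.0 MPa, ρ = 7030 kg/m³, cost = 0.7200 $/kg
  GFRP laminate: σ_y = 325.4 MPa, ρ = 1900 kg/m³, cost = 5.200 $/kg
  nylon: σ_y = 71.20 MPa, ρ = 1108 kg/m³, cost = 4.189 $/kg
  bronze: σ_y = 256.0 MPa, ρ = 8746 kg/m³, cost = 9.039 $/kg
  concrete: σ_y = 38.70 MPa, ρ = 2339 kg/m³, cost = 0.08730 $/kg
  concrete: M = 190 kN·m per $
  gray cast iron: M = 33.0 kN·m per $
  GFRP laminate: M = 32.9 kN·m per $
  nylon: M = 15.3 kN·m per $
  bronze: M = 3.24 kN·m per $
Concrete has the largest M.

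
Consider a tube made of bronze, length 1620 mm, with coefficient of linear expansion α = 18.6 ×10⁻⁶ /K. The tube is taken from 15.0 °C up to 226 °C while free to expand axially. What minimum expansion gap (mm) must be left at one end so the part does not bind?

ΔT = 226 − 15.0 = 211.0 K.
ΔL = α·L₀·ΔT = 18.6×10⁻⁶ × 1620 mm × 211.0 K = 6.36 mm.

6.36 mm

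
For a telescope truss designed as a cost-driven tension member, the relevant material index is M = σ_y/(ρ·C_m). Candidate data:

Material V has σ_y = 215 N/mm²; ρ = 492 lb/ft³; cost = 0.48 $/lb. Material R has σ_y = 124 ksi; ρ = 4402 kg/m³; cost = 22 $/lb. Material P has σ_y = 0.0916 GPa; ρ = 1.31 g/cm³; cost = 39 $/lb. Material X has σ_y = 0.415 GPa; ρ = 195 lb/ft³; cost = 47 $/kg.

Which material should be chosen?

material V

Putting every candidate on a common basis:
  material V: σ_y = 215.0 MPa, ρ = 7881 kg/m³, cost = 1.058 $/kg
  material R: σ_y = 855.0 MPa, ρ = 4402 kg/m³, cost = 48.50 $/kg
  material P: σ_y = 91.60 MPa, ρ = 1310 kg/m³, cost = 85.98 $/kg
  material X: σ_y = 415.0 MPa, ρ = 3124 kg/m³, cost = 47.00 $/kg
  material V: M = 25.8 kN·m per $
  material R: M = 4.00 kN·m per $
  material X: M = 2.83 kN·m per $
  material P: M = 0.813 kN·m per $
The maximum is for material V.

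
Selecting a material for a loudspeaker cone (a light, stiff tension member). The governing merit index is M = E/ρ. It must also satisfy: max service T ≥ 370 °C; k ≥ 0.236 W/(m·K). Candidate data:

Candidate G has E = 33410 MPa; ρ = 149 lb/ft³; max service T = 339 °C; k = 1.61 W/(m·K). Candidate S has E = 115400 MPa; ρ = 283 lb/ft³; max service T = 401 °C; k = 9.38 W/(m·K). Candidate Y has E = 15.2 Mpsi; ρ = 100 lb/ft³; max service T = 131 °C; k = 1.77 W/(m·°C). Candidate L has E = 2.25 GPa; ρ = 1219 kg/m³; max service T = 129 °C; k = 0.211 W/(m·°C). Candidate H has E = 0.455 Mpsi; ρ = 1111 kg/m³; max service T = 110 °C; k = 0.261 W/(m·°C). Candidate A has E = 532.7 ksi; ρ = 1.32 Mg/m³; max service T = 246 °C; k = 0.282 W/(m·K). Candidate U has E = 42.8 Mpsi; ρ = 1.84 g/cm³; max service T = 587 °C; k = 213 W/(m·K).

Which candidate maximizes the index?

Screen on constraints: max service T ≥ 370 °C; k ≥ 0.236 W/(m·K). Survivors: candidate S, candidate U.
Normalizing units and computing the index:
  candidate S: E = 115.4 GPa, ρ = 4533 kg/m³
  candidate U: E = 295.1 GPa, ρ = 1840 kg/m³
  candidate U: M = 160 MN·m/kg
  candidate S: M = 25.5 MN·m/kg
Highest index: candidate U.

candidate U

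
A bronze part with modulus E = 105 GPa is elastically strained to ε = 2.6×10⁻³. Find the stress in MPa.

273 MPa

σ = E·ε = 105000 MPa × 2.6×10⁻³ = 273 MPa.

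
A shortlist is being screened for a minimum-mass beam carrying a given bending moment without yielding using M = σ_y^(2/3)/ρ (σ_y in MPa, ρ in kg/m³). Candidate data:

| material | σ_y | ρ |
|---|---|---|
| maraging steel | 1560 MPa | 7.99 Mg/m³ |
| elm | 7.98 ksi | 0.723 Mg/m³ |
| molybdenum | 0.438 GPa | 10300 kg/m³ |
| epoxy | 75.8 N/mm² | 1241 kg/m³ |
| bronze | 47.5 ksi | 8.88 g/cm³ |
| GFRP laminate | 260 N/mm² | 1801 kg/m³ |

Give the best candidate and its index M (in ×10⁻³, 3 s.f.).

GFRP laminate, M = 22.6×10⁻³

Convert each candidate to consistent units, then evaluate M:
  maraging steel: σ_y = 1560 MPa, ρ = 7990 kg/m³
  elm: σ_y = 55.02 MPa, ρ = 723.0 kg/m³
  molybdenum: σ_y = 438.0 MPa, ρ = 10300 kg/m³
  epoxy: σ_y = 75.80 MPa, ρ = 1241 kg/m³
  bronze: σ_y = 327.5 MPa, ρ = 8880 kg/m³
  GFRP laminate: σ_y = 260.0 MPa, ρ = 1801 kg/m³
  GFRP laminate: M = 22.6×10⁻³
  elm: M = 20.0×10⁻³
  maraging steel: M = 16.8×10⁻³
  epoxy: M = 14.4×10⁻³
  molybdenum: M = 5.60×10⁻³
  bronze: M = 5.35×10⁻³
GFRP laminate has the largest M.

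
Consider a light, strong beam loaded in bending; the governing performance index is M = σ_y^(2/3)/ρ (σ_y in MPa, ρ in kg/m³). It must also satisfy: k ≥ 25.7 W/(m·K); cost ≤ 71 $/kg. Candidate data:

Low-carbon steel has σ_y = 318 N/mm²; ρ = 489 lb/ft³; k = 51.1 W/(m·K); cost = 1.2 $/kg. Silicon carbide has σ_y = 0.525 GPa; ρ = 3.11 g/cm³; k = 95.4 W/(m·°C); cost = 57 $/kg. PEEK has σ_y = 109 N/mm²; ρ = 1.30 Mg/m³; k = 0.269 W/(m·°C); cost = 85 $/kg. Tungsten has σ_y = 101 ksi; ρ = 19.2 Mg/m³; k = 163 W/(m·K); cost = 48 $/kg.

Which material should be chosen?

Screen on constraints: k ≥ 25.7 W/(m·K); cost ≤ 71 $/kg. Survivors: low-carbon steel, silicon carbide, tungsten.
Normalizing units and computing the index:
  low-carbon steel: σ_y = 318.0 MPa, ρ = 7833 kg/m³
  silicon carbide: σ_y = 525.0 MPa, ρ = 3110 kg/m³
  tungsten: σ_y = 696.4 MPa, ρ = 19200 kg/m³
  silicon carbide: M = 20.9×10⁻³
  low-carbon steel: M = 5.95×10⁻³
  tungsten: M = 4.09×10⁻³
Silicon carbide ranks first.

silicon carbide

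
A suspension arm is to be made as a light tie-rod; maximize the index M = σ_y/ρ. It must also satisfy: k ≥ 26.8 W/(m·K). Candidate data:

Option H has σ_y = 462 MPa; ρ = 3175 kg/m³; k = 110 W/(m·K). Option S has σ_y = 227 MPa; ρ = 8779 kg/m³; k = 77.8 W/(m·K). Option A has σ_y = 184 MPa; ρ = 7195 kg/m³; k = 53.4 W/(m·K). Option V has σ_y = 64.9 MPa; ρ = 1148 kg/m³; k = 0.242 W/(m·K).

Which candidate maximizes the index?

option H

Screen on constraints: k ≥ 26.8 W/(m·K). Survivors: option H, option S, option A.
Evaluate M for each candidate:
  option H: M = 146 kN·m/kg
  option S: M = 25.9 kN·m/kg
  option A: M = 25.6 kN·m/kg
Option H has the largest M.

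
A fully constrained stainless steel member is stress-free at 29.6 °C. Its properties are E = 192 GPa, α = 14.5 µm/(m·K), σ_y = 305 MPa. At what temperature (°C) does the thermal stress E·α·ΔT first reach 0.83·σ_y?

E·α·ΔT = 253.1 MPa ⇒ ΔT = 253.1 / (192.0×10³ × 14.5×10⁻⁶) = 90.93 K.
T = 29.6 + 90.93 = 120.5 °C.

121 °C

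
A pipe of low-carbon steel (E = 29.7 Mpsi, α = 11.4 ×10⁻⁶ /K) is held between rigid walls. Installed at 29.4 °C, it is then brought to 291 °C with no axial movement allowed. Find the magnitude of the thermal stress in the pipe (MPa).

E = 29.7 Mpsi = 204.8 GPa.
ΔT = 261.6 K. Constrained thermal stress σ = E·α·ΔT = 204.8×10³ MPa × 11.4×10⁻⁶ × 261.6 = 611 MPa (compressive).

611 MPa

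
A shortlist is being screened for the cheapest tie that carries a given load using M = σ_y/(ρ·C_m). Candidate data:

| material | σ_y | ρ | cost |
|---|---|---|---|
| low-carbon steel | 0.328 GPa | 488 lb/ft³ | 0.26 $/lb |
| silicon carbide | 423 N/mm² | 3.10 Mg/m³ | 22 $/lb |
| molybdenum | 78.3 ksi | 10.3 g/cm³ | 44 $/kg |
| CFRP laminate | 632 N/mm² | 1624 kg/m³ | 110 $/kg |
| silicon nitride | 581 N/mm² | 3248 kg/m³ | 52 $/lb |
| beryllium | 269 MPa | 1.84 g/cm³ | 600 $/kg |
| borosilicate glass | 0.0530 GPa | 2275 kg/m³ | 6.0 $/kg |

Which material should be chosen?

low-carbon steel

After converting to SI:
  low-carbon steel: σ_y = 328.0 MPa, ρ = 7817 kg/m³, cost = 0.5732 $/kg
  silicon carbide: σ_y = 423.0 MPa, ρ = 3100 kg/m³, cost = 48.50 $/kg
  molybdenum: σ_y = 539.9 MPa, ρ = 10300 kg/m³, cost = 44.00 $/kg
  CFRP laminate: σ_y = 632.0 MPa, ρ = 1624 kg/m³, cost = 110.0 $/kg
  silicon nitride: σ_y = 581.0 MPa, ρ = 3248 kg/m³, cost = 114.6 $/kg
  beryllium: σ_y = 269.0 MPa, ρ = 1840 kg/m³, cost = 600.0 $/kg
  borosilicate glass: σ_y = 53.00 MPa, ρ = 2275 kg/m³, cost = 6.000 $/kg
  low-carbon steel: M = 73.2 kN·m per $
  borosilicate glass: M = 3.88 kN·m per $
  CFRP laminate: M = 3.54 kN·m per $
  silicon carbide: M = 2.81 kN·m per $
  silicon nitride: M = 1.56 kN·m per $
  molybdenum: M = 1.19 kN·m per $
  beryllium: M = 0.244 kN·m per $
Low-carbon steel has the largest M.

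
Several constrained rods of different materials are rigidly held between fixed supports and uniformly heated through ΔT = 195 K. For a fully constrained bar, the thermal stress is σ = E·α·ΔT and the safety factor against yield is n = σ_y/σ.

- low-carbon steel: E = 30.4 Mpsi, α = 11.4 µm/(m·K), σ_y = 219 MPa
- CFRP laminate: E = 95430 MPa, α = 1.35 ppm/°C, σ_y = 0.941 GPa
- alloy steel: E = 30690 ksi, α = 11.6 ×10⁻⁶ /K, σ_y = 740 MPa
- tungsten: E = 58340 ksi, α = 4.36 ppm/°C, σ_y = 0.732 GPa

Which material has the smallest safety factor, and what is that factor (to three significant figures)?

low-carbon steel, n = 0.470

Per material, after unit conversion:
  low-carbon steel: E = 209.6, α = 11.4, σ_y = 219.0 → σ = 466 MPa, n = 0.470
  CFRP laminate: E = 95.43, α = 1.35, σ_y = 941.0 → σ = 25.1 MPa, n = 37.5
  alloy steel: E = 211.6, α = 11.6, σ_y = 740.0 → σ = 479 MPa, n = 1.55
  tungsten: E = 402.2, α = 4.36, σ_y = 732.0 → σ = 342 MPa, n = 2.14
The minimum is low-carbon steel at n = 0.470.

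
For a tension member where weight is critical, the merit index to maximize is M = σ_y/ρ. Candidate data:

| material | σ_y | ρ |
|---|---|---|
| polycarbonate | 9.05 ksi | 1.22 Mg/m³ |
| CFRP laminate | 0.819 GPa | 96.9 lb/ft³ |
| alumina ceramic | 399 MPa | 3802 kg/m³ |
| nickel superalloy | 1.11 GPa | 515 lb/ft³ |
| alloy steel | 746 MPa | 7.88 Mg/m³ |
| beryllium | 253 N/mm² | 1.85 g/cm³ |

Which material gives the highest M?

In SI units:
  polycarbonate: σ_y = 62.40 MPa, ρ = 1220 kg/m³
  CFRP laminate: σ_y = 819.0 MPa, ρ = 1552 kg/m³
  alumina ceramic: σ_y = 399.0 MPa, ρ = 3802 kg/m³
  nickel superalloy: σ_y = 1110 MPa, ρ = 8250 kg/m³
  alloy steel: σ_y = 746.0 MPa, ρ = 7880 kg/m³
  beryllium: σ_y = 253.0 MPa, ρ = 1850 kg/m³
  CFRP laminate: M = 528 kN·m/kg
  beryllium: M = 137 kN·m/kg
  nickel superalloy: M = 135 kN·m/kg
  alumina ceramic: M = 105 kN·m/kg
  alloy steel: M = 94.7 kN·m/kg
  polycarbonate: M = 51.1 kN·m/kg
The maximum is for CFRP laminate.

CFRP laminate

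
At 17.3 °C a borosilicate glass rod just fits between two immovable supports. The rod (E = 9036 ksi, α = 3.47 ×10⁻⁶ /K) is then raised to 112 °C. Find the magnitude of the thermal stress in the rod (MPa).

20.5 MPa

E = 9036 ksi = 62.30 GPa.
ΔT = 94.70 K. Constrained thermal stress σ = E·α·ΔT = 62.30×10³ MPa × 3.47×10⁻⁶ × 94.70 = 20.5 MPa (compressive).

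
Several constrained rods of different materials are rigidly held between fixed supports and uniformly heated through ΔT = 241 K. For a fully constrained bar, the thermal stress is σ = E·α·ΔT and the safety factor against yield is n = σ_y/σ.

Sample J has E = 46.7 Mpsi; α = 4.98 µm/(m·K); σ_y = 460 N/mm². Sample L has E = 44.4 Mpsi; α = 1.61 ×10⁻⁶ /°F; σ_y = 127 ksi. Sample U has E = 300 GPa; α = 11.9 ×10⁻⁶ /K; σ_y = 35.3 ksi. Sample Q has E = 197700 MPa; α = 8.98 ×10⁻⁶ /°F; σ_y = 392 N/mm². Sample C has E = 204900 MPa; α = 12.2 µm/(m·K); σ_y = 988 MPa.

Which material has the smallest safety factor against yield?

sample U

Per material, after unit conversion:
  sample J: E = 322.0, α = 4.98, σ_y = 460.0 → σ = 386 MPa, n = 1.19
  sample L: E = 306.1, α = 2.90, σ_y = 875.6 → σ = 214 MPa, n = 4.10
  sample U: E = 300.0, α = 11.9, σ_y = 243.4 → σ = 860 MPa, n = 0.283
  sample Q: E = 197.7, α = 16.2, σ_y = 392.0 → σ = 770 MPa, n = 0.509
  sample C: E = 204.9, α = 12.2, σ_y = 988.0 → σ = 602 MPa, n = 1.64
Smallest n: sample U with n = 0.283.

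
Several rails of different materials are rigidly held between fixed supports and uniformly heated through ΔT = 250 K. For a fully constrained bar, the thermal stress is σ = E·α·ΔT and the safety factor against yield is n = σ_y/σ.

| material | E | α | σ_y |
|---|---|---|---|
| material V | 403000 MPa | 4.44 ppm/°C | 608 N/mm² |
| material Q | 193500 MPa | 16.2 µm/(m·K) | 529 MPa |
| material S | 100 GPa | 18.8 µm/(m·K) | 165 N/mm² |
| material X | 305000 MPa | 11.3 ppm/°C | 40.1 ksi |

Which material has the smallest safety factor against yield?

Per material, after unit conversion:
  material V: E = 403.0, α = 4.44, σ_y = 608.0 → σ = 447 MPa, n = 1.36
  material Q: E = 193.5, α = 16.2, σ_y = 529.0 → σ = 784 MPa, n = 0.675
  material S: E = 100.0, α = 18.8, σ_y = 165.0 → σ = 470 MPa, n = 0.351
  material X: E = 305.0, α = 11.3, σ_y = 276.5 → σ = 862 MPa, n = 0.321
Material X has the lowest safety factor, n = 0.321.

material X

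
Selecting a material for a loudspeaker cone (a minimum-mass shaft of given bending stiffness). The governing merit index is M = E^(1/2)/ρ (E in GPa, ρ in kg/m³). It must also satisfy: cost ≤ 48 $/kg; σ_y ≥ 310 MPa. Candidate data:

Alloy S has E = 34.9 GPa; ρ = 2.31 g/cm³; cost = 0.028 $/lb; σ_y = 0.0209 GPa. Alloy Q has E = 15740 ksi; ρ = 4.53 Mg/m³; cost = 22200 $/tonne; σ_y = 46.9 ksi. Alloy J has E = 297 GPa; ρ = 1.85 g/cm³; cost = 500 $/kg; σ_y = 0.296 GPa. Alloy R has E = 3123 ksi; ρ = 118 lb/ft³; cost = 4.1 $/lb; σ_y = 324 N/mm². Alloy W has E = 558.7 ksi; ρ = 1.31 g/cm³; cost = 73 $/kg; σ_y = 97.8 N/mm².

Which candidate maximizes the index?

alloy R

Screen on constraints: cost ≤ 48 $/kg; σ_y ≥ 310 MPa. Survivors: alloy Q, alloy R.
In SI units:
  alloy Q: E = 108.5 GPa, ρ = 4530 kg/m³
  alloy R: E = 21.53 GPa, ρ = 1890 kg/m³
  alloy R: M = 2.45×10⁻³
  alloy Q: M = 2.30×10⁻³
Alloy R has the largest M.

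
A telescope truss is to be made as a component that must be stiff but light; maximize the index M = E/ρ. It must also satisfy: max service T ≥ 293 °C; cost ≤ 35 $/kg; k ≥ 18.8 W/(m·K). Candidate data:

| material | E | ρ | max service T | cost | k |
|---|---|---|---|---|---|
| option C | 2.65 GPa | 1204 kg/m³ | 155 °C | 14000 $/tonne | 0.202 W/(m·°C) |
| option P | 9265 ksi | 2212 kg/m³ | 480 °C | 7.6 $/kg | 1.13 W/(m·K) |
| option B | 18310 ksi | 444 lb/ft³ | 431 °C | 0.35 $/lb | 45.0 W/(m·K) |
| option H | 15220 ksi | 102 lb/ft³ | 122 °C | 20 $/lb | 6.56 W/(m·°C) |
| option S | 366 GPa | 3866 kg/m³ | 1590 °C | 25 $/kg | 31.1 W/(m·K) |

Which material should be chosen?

Screen on constraints: max service T ≥ 293 °C; cost ≤ 35 $/kg; k ≥ 18.8 W/(m·K). Survivors: option B, option S.
After converting to SI:
  option B: E = 126.2 GPa, ρ = 7112 kg/m³
  option S: E = 366.0 GPa, ρ = 3866 kg/m³
  option S: M = 94.7 MN·m/kg
  option B: M = 17.8 MN·m/kg
Highest index: option S.

option S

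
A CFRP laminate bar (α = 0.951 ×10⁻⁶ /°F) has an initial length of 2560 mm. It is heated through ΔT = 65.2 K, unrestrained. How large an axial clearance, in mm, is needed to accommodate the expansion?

0.286 mm

Convert α: 0.951×10⁻⁶/°F × (9/5) = 1.71×10⁻⁶/K.
ΔL = α·L₀·ΔT = 1.71×10⁻⁶ × 2560 mm × 65.20 K = 0.286 mm.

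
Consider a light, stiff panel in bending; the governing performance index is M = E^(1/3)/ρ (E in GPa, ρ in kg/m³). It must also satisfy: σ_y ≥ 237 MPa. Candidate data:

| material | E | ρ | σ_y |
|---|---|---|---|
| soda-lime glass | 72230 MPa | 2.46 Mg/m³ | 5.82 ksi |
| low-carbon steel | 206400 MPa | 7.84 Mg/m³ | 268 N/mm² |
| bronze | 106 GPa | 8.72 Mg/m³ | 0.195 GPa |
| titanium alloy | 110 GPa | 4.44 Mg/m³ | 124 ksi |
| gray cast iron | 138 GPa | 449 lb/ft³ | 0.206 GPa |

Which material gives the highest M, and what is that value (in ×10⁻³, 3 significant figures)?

titanium alloy, M = 1.08×10⁻³

Screen on constraints: σ_y ≥ 237 MPa. Survivors: low-carbon steel, titanium alloy.
After converting to SI:
  low-carbon steel: E = 206.4 GPa, ρ = 7840 kg/m³
  titanium alloy: E = 110.0 GPa, ρ = 4440 kg/m³
  titanium alloy: M = 1.08×10⁻³
  low-carbon steel: M = 0.754×10⁻³
Titanium alloy ranks first.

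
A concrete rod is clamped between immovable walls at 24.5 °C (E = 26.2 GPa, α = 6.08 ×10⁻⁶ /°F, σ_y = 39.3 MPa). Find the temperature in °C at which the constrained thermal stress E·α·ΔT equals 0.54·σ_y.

α = 6.08×10⁻⁶/°F × 9/5 = 10.9×10⁻⁶/K.
E·α·ΔT = 21.22 MPa ⇒ ΔT = 21.22 / (26.20×10³ × 10.9×10⁻⁶) = 74.01 K.
T = 24.5 + 74.01 = 98.51 °C.

98.5 °C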